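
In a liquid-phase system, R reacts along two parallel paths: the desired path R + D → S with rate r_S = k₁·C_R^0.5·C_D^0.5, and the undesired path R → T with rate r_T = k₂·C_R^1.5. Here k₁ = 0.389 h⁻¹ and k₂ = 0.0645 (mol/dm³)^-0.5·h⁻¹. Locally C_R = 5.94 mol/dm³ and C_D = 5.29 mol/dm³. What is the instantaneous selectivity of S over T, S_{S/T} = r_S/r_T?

S_{S/T} = r_S/r_T = (k₁·C_R^0.5·C_D^0.5)/(k₂·C_R^1.5) = (k₁/k₂)·C_R⁻¹·C_D^0.5.
= (0.389×5.940^0.5×5.290^0.5) / (0.0645×5.940^1.5) = 2.181/0.9338 = 2.34.

2.34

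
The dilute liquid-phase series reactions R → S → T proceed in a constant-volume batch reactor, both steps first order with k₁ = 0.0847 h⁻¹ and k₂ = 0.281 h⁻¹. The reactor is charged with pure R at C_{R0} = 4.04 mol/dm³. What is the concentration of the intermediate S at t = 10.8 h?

For first-order series with pure R initially, C_S(t) = k₁C_{R0}/(k₂−k₁)·(e^(−k₁t) − e^(−k₂t)).
e^(−k₁t) = e^(−0.0847×10.8) = e^(−0.9148) = 0.4006; e^(−k₂t) = e^(−3.035) = 0.04808.
C_S = 0.0847×4.04/(0.281−0.0847) × (0.4006−0.04808) = 1.743×0.3525 = 0.6145 mol/dm³.

0.615 mol/dm³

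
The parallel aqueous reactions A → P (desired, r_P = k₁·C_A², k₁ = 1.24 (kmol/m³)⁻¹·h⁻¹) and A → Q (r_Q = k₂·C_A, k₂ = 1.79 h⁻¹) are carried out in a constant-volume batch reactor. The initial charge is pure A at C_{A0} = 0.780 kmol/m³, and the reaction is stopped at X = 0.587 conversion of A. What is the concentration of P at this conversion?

0.125 kmol/m³

C_A = C_{A0}(1−X) = 0.3221 kmol/m³.
Along a PFR/batch, dC_Q/dC_A = −r_Q/(r_P+r_Q) = −k₂/(k₂+k₁·C_A).
Integrating from C_{A0} to C_A: C_Q = (1.79/1.24)·ln[(1.79+1.24·0.780)/(1.79+1.24·0.322)] = 1.444·ln(2.757/2.189) = 0.3328 kmol/m³.
Then C_P = (C_{A0}−C_A) − C_Q = 0.4579 − 0.3328 = 0.1250 kmol/m³.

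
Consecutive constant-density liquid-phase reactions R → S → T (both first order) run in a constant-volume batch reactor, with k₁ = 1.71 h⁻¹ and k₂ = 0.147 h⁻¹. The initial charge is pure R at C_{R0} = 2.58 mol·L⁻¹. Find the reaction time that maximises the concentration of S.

The intermediate peaks when r₁ = r₂, i.e. k₁e^(−k₁t) = k₂e^(−k₂t), giving t_opt = ln(k₂/k₁)/(k₂−k₁).
= ln(0.147/1.71)/(0.147−1.71) = ln(0.08596)/-1.563 = -2.454/-1.563 = 1.57 h.

1.57 h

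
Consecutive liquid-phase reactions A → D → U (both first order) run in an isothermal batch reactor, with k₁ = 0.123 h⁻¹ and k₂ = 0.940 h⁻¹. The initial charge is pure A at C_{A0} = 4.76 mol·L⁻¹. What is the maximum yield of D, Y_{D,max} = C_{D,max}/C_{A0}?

0.0963

Evaluating C_D at t_opt = ln(k₂/k₁)/(k₂−k₁) gives C_{D,max}/C_{A0} = (k₁/k₂)^[k₂/(k₂−k₁)].
= (0.123/0.940)^(0.940/(0.940−0.123)) = (0.1309)^(1.151) = 0.09634.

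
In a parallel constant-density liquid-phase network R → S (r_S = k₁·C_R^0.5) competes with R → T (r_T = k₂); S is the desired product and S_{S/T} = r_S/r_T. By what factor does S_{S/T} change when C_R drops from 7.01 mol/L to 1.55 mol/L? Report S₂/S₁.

S_{S/T} = (k₁/k₂)·C_R^0.5, so S₂/S₁ = (C_{R,2}/C_{R,1})^0.5.
= (1.55/7.01)^0.5 = (0.2211)^0.5 = 0.470.
Selectivity toward S falls as C_R falls — high-concentration operation is favoured.

0.470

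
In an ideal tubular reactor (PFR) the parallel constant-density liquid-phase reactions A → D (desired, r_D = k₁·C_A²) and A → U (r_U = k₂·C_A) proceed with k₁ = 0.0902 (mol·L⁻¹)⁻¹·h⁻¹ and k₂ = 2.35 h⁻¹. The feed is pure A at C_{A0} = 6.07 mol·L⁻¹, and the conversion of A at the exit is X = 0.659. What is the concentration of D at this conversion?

C_A = C_{A0}(1−X) = 2.070 mol·L⁻¹.
Along a PFR/batch, dC_U/dC_A = −r_U/(r_D+r_U) = −k₂/(k₂+k₁·C_A).
Integrating from C_{A0} to C_A: C_U = (2.35/0.0902)·ln[(2.35+0.0902·6.07)/(2.35+0.0902·2.07)] = 26.05·ln(2.898/2.537) = 3.465 mol·L⁻¹.
Then C_D = (C_{A0}−C_A) − C_U = 4.000 − 3.465 = 0.5354 mol·L⁻¹.

0.535 mol·L⁻¹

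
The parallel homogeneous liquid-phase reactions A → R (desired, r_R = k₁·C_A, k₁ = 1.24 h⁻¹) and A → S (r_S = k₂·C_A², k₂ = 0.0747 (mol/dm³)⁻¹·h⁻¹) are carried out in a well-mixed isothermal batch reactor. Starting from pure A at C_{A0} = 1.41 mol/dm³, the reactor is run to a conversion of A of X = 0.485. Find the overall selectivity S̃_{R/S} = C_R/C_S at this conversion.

15.6

C_A = C_{A0}(1−X) = 0.7261 mol/dm³.
Along a PFR/batch, dC_R/dC_A = −r_R/(r_R+r_S) = −k₁/(k₁+k₂·C_A).
Integrating from C_{A0} to C_A: C_R = (1.24/0.0747)·ln[(1.24+0.0747·1.41)/(1.24+0.0747·0.726)] = 16.60·ln(1.345/1.294) = 0.6426 mol/dm³.
C_S = (C_{A0}−C_A)−C_R = 0.04126 mol/dm³; S̃_{R/S} = 0.6426/0.04126 = 15.6.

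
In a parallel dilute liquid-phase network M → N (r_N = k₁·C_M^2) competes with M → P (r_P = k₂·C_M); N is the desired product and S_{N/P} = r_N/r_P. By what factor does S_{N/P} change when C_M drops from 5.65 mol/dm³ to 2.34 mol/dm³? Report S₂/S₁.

0.414

S_{N/P} = (k₁/k₂)·C_M, so S₂/S₁ = (C_{M,2}/C_{M,1}).
= 2.34/5.65 = 0.414.
Selectivity toward N falls as C_M falls — high-concentration operation is favoured.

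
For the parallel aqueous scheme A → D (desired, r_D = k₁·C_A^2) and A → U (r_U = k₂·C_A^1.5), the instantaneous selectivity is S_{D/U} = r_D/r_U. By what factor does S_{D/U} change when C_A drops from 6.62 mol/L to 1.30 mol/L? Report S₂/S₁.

0.443

S_{D/U} = (k₁/k₂)·C_A^0.5, so S₂/S₁ = (C_{A,2}/C_{A,1})^0.5.
= (1.30/6.62)^0.5 = (0.1964)^0.5 = 0.443.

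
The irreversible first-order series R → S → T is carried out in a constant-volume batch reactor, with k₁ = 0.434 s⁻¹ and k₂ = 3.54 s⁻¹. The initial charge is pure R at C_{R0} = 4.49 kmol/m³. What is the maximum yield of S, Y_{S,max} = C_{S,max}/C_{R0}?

For a first-order series the maximum intermediate yield is C_{S,max}/C_{R0} = (k₁/k₂)^[k₂/(k₂−k₁)].
= (0.434/3.54)^(3.54/(3.54−0.434)) = (0.1226)^(1.140) = 0.09144.

0.0914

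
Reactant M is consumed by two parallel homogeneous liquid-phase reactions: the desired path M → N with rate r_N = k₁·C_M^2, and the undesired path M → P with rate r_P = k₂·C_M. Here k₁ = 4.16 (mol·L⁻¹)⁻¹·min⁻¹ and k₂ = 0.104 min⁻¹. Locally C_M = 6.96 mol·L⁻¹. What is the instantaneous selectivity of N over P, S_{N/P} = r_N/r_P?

S_{N/P} = r_N/r_P = (k₁·C_M^2)/(k₂·C_M) = (k₁/k₂)·C_M.
= (4.16×6.960^2) / (0.104×6.960) = 201.5/0.7238 = 278.
Since the desired path is higher order in M, keeping C_M high (PFR or concentrated feed) favours N.

278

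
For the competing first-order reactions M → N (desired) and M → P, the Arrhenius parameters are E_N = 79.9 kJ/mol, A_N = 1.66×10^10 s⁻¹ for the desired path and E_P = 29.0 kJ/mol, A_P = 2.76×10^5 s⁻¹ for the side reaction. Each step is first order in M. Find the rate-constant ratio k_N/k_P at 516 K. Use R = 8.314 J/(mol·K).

0.423

k_N/k_P = (A_N/A_P)·exp[−(E_N−E_P)/(RT)] = (A_N/A_P)·exp[(E_P−E_N)/(RT)].
(E_P−E_N)/(RT) = (29.0−79.9)×10³/(8.314×516) = -50900/4290 = -11.86.
k_N/k_P = (1.66×10^10/2.76×10^5)·exp(-11.86) = 60145 × 7.034×10^-6 = 0.423.
Since E_N > E_P, raising the temperature improves selectivity toward N.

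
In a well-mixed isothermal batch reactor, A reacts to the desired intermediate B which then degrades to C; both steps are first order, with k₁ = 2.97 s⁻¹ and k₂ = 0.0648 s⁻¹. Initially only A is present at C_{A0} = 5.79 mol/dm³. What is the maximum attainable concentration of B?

At the optimum, C_{B,max}/C_{A0} = (k₁/k₂)^[k₂/(k₂−k₁)].
= (2.97/0.0648)^(0.0648/(0.0648−2.97)) = (45.83)^(-0.02230) = 0.9182.
C_{B,max} = 0.9182×5.79 = 5.32 mol/dm³.

5.32 mol/dm³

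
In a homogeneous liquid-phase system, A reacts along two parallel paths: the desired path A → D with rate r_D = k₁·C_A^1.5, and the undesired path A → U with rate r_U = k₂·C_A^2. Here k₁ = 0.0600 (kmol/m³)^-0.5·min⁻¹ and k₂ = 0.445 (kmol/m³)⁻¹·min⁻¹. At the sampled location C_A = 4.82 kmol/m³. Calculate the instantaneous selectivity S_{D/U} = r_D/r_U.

S_{D/U} = r_D/r_U = (k₁·C_A^1.5)/(k₂·C_A^2) = (k₁/k₂)·C_A^-0.5.
= (0.0600×4.820^1.5) / (0.445×4.820^2) = 0.6349/10.34 = 0.0614.

0.0614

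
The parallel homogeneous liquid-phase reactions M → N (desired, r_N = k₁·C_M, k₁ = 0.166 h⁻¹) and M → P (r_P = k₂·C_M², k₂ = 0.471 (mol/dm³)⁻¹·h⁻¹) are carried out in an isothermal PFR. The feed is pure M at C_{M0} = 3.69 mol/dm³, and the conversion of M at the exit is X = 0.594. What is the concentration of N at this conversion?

C_M = C_{M0}(1−X) = 1.498 mol/dm³.
Along a PFR/batch, dC_N/dC_M = −r_N/(r_N+r_P) = −k₁/(k₁+k₂·C_M).
Integrating from C_{M0} to C_M: C_N = (0.166/0.471)·ln[(0.166+0.471·3.69)/(0.166+0.471·1.50)] = 0.3524·ln(1.904/0.8716) = 0.2754 mol/dm³.

0.275 mol/dm³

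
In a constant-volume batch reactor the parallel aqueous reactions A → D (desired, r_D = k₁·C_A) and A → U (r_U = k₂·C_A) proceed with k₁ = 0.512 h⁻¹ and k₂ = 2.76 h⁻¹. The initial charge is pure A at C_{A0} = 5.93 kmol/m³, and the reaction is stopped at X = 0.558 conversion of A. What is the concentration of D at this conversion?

0.518 kmol/m³

C_A = C_{A0}(1−X) = 2.621 kmol/m³.
Both paths are first order in A, so the instantaneous fraction to D is constant: dC_D/d(−C_A) = k₁/(k₁+k₂) = 0.1565.
C_D = 0.1565·(C_{A0}−C_A) = 0.1565×3.309 = 0.518 kmol/m³.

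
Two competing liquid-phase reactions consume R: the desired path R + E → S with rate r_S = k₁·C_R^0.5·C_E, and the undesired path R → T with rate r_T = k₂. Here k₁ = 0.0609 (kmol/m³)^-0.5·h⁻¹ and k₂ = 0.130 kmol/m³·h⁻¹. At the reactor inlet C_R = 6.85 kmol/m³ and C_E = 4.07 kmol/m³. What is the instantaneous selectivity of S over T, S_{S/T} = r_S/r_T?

S_{S/T} = r_S/r_T = (k₁·C_R^0.5·C_E)/(k₂) = (k₁/k₂)·C_R^0.5·C_E.
= (0.0609×6.850^0.5×4.070) / (0.130) = 0.6487/0.1300 = 4.99.
Since the desired path is higher order in R, keeping C_R high (PFR or concentrated feed) favours S.

4.99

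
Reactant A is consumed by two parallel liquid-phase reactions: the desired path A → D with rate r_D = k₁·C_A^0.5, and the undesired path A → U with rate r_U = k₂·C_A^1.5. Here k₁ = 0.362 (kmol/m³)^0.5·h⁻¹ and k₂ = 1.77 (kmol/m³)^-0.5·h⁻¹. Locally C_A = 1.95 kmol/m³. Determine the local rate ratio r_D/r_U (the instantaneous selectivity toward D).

0.105

S_{D/U} = r_D/r_U = (k₁·C_A^0.5)/(k₂·C_A^1.5) = (k₁/k₂)·C_A⁻¹.
= (0.362×1.950^0.5) / (1.77×1.950^1.5) = 0.5055/4.820 = 0.105.
The undesired path is higher order in A, so low C_A (CSTR or dilute feed) favours D.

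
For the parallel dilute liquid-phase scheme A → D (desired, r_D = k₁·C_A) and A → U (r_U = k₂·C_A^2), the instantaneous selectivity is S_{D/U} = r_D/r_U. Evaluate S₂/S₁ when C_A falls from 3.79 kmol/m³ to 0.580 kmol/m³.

6.53

S_{D/U} = (k₁/k₂)·C_A⁻¹, so S₂/S₁ = (C_{A,2}/C_{A,1})⁻¹.
= 3.79/0.580 = 6.53.
Selectivity toward D rises as C_A falls — low-concentration operation is favoured.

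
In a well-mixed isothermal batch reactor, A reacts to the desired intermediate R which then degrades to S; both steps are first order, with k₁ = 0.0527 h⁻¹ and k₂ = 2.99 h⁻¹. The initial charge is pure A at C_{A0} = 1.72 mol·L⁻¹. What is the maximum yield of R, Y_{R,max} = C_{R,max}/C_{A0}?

0.0164

At the optimum, C_{R,max}/C_{A0} = (k₁/k₂)^[k₂/(k₂−k₁)].
= (0.0527/2.99)^(2.99/(2.99−0.0527)) = (0.01763)^(1.018) = 0.01639.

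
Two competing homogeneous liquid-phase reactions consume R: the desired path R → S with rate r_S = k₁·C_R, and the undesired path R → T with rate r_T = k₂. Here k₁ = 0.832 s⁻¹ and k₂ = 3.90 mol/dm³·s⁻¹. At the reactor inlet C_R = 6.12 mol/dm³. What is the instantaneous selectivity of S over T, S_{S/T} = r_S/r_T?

S_{S/T} = r_S/r_T = (k₁·C_R)/(k₂) = (k₁/k₂)·C_R.
= (0.832×6.120) / (3.90) = 5.092/3.900 = 1.31.

1.31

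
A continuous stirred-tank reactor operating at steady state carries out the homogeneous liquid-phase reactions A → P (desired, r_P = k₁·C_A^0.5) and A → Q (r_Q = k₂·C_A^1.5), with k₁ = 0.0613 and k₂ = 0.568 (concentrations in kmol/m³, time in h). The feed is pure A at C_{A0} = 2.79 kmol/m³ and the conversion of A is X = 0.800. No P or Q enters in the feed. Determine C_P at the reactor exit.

Exit C_A = C_{A0}(1−X) = 2.79×0.200 = 0.5580 kmol/m³.
In a CSTR the entire volume is at exit conditions, so r_P = 0.0613×0.5580^0.5 = 0.04579 and r_Q = 0.568×0.5580^1.5 = 0.2368.
Fraction of consumed A going to P: r_P/(r_P+r_Q) = 0.1621.
C_P = 0.1621·C_{A0}·X = 0.1621×2.79×0.800 = 0.362 kmol/m³.

0.362 kmol/m³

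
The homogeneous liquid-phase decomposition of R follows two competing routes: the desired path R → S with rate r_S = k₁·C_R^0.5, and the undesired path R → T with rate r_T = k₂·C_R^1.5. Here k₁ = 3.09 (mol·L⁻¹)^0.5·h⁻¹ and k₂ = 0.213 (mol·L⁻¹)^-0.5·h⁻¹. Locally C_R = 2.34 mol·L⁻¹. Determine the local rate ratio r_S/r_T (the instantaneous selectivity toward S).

6.20

S_{S/T} = r_S/r_T = (k₁·C_R^0.5)/(k₂·C_R^1.5) = (k₁/k₂)·C_R⁻¹.
= (3.09×2.340^0.5) / (0.213×2.340^1.5) = 4.727/0.7624 = 6.20.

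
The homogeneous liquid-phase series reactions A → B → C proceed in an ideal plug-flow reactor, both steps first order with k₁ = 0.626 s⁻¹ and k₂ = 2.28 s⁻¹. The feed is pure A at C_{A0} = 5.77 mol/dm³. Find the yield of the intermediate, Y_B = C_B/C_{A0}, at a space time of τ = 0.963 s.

Solving the coupled first-order balances gives C_B(τ) = [k₁/(k₂−k₁)]·C_{A0}·(e^(−k₁τ) − e^(−k₂τ)).
e^(−k₁τ) = e^(−0.626×0.963) = e^(−0.6028) = 0.5473; e^(−k₂τ) = e^(−2.196) = 0.1113.
C_B = 0.626×5.77/(2.28−0.626) × (0.5473−0.1113) = 2.184×0.4360 = 0.9521 mol/dm³.
Y_B = C_B/C_{A0} = 0.9521/5.77 = 0.165.

0.165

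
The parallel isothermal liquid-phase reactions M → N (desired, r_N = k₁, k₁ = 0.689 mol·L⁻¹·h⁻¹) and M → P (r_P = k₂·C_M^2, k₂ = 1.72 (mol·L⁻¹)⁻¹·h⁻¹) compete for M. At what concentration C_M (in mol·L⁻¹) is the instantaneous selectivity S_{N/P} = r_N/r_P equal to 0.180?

1.49 mol·L⁻¹

S_{N/P} = (k₁/k₂)·C_M^-2 ⇒ C_M = (S·k₂/k₁)^(-0.5).
= (0.180×1.72/0.689)^(-0.5) = (0.4493)^(-0.5) = 1.49 mol·L⁻¹.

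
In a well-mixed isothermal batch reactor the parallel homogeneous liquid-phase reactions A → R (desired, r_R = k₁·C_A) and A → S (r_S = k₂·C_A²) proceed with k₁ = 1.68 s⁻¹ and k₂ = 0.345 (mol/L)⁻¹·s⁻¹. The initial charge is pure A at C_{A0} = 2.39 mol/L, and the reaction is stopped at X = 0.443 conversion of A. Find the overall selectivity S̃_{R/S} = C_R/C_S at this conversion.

2.64

C_A = C_{A0}(1−X) = 1.331 mol/L.
Along a PFR/batch, dC_R/dC_A = −r_R/(r_R+r_S) = −k₁/(k₁+k₂·C_A).
Integrating from C_{A0} to C_A: C_R = (1.68/0.345)·ln[(1.68+0.345·2.39)/(1.68+0.345·1.33)] = 4.870·ln(2.505/2.139) = 0.7676 mol/L.
C_S = (C_{A0}−C_A)−C_R = 0.2911 mol/L; S̃_{R/S} = 0.7676/0.2911 = 2.64.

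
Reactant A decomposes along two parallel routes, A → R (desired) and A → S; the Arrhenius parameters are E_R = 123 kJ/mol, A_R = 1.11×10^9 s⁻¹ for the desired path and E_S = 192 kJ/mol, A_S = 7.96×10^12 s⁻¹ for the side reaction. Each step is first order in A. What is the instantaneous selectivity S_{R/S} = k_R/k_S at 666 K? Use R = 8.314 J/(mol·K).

36.0

Since both paths have the same order in A, the concentration cancels and S_{R/S} = k_R/k_S = (A_R/A_S)·exp[(E_S−E_R)/(RT)].
(E_S−E_R)/(RT) = (192−123)×10³/(8.314×666) = 69000/5537 = 12.46.
k_R/k_S = (1.11×10^9/7.96×10^12)·exp(12.46) = 1.394×10^-4 × 2.582×10^5 = 36.0.
Since E_R < E_S, lowering the temperature improves selectivity toward R.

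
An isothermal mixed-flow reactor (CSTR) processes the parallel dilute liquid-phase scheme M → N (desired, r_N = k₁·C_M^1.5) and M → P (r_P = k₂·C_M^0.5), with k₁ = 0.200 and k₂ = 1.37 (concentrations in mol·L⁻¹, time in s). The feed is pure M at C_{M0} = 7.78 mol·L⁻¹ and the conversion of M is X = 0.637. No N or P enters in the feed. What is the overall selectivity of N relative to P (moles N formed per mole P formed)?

Exit C_M = C_{M0}(1−X) = 7.78×0.363 = 2.824 mol·L⁻¹.
In a CSTR the entire volume is at exit conditions, so r_N = 0.200×2.824^1.5 = 0.9492 and r_P = 1.37×2.824^0.5 = 2.302.
Overall selectivity = C_N/C_P = r_Nτ/(r_Pτ) = r_N/r_P = 0.412.

0.412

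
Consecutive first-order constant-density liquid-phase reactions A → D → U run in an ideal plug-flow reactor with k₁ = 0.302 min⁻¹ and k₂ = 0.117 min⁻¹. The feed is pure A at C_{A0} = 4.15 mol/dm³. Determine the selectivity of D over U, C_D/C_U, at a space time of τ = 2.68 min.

5.27

Solving the coupled first-order balances gives C_D(τ) = [k₁/(k₂−k₁)]·C_{A0}·(e^(−k₁τ) − e^(−k₂τ)).
e^(−k₁τ) = e^(−0.302×2.68) = e^(−0.8094) = 0.4451; e^(−k₂τ) = e^(−0.3136) = 0.7308.
C_D = 0.302×4.15/(0.117−0.302) × (0.4451−0.7308) = (-6.775)×(-0.2857) = 1.935 mol/dm³.
C_A = C_{A0}e^(−k₁τ) = 1.847 mol/dm³, so C_U = C_{A0}−C_A−C_D = 0.3672 mol/dm³; C_D/C_U = 5.27.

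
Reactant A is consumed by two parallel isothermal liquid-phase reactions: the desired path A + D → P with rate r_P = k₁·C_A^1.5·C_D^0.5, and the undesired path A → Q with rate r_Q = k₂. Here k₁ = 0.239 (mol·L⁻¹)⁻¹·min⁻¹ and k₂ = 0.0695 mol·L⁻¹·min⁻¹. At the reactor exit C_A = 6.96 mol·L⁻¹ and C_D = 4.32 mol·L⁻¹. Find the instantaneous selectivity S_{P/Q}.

S_{P/Q} = r_P/r_Q = (k₁·C_A^1.5·C_D^0.5)/(k₂) = (k₁/k₂)·C_A^1.5·C_D^0.5.
= (0.239×6.960^1.5×4.320^0.5) / (0.0695) = 9.121/0.06950 = 131.
Since the desired path is higher order in A, keeping C_A high (PFR or concentrated feed) favours P.

131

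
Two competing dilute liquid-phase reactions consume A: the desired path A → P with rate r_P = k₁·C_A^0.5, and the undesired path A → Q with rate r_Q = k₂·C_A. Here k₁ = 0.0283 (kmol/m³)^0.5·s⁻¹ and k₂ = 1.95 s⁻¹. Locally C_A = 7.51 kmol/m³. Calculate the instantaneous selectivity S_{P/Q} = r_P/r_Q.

0.00530

S_{P/Q} = r_P/r_Q = (k₁·C_A^0.5)/(k₂·C_A) = (k₁/k₂)·C_A^-0.5.
= (0.0283×7.510^0.5) / (1.95×7.510) = 0.07755/14.64 = 0.00530.
The undesired path is higher order in A, so low C_A (CSTR or dilute feed) favours P.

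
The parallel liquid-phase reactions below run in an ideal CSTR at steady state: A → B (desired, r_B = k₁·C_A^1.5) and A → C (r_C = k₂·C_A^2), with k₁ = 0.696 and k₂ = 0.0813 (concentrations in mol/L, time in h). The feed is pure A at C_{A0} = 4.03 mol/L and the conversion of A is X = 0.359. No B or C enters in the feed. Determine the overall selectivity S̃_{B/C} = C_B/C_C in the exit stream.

Exit C_A = C_{A0}(1−X) = 4.03×0.641 = 2.583 mol/L.
A CSTR operates uniformly at the exit composition, giving r_B = 2.890 and r_C = 0.5425 (each k·C_A^n at C_A = 2.583).
Overall selectivity = C_B/C_C = r_Bτ/(r_Cτ) = r_B/r_C = 5.33.

5.33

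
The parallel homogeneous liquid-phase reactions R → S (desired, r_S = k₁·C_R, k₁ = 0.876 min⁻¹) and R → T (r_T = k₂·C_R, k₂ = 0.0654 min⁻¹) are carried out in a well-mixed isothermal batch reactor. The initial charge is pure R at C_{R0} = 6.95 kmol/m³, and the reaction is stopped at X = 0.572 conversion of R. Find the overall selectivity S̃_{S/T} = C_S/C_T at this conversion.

C_R = C_{R0}(1−X) = 2.975 kmol/m³.
Both paths are first order in R, so the instantaneous fraction to S is constant: dC_S/d(−C_R) = k₁/(k₁+k₂) = 0.9305.
C_S = 0.9305·(C_{R0}−C_R) = 0.9305×3.975 = 3.70 kmol/m³.
C_T = (C_{R0}−C_R)−C_S = 0.2762 kmol/m³; S̃_{S/T} = 3.699/0.2762 = 13.4.

13.4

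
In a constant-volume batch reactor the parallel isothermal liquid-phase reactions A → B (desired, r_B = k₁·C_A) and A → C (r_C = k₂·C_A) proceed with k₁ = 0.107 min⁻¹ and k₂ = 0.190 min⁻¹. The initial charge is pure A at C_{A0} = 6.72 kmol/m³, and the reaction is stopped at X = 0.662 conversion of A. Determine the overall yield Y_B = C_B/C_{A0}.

0.238

C_A = C_{A0}(1−X) = 2.271 kmol/m³.
Both paths are first order in A, so the instantaneous fraction to B is constant: dC_B/d(−C_A) = k₁/(k₁+k₂) = 0.3603.
C_B = 0.3603·(C_{A0}−C_A) = 0.3603×4.449 = 1.60 kmol/m³.
Y_B = C_B/C_{A0} = 1.603/6.72 = 0.238.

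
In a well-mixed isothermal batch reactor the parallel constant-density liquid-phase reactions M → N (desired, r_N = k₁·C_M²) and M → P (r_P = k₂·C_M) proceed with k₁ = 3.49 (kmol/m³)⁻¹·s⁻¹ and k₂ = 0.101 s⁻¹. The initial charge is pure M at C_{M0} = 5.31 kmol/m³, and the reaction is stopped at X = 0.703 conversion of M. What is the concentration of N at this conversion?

C_M = C_{M0}(1−X) = 1.577 kmol/m³.
Along a PFR/batch, dC_P/dC_M = −r_P/(r_N+r_P) = −k₂/(k₂+k₁·C_M).
Integrating from C_{M0} to C_M: C_P = (0.101/3.49)·ln[(0.101+3.49·5.31)/(0.101+3.49·1.58)] = 0.02894·ln(18.63/5.605) = 0.03476 kmol/m³.
Then C_N = (C_{M0}−C_M) − C_P = 3.733 − 0.03476 = 3.698 kmol/m³.

3.70 kmol/m³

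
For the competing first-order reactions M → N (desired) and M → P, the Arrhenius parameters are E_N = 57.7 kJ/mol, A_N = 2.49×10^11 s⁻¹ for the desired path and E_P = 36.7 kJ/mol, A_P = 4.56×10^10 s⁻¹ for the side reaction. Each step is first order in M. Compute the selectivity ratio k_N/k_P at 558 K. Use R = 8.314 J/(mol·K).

0.0591

Since both paths have the same order in M, the concentration cancels and S_{N/P} = k_N/k_P = (A_N/A_P)·exp[(E_P−E_N)/(RT)].
(E_P−E_N)/(RT) = (36.7−57.7)×10³/(8.314×558) = -21000/4639 = -4.527.
k_N/k_P = (2.49×10^11/4.56×10^10)·exp(-4.527) = 5.461 × 0.01082 = 0.0591.
Since E_N > E_P, raising the temperature improves selectivity toward N.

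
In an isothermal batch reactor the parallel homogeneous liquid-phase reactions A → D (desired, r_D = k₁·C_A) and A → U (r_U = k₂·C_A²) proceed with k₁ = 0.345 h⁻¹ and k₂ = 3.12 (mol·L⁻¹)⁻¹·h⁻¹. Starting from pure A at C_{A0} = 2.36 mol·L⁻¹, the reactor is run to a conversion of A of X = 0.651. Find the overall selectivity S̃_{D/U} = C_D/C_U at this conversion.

C_A = C_{A0}(1−X) = 0.8236 mol·L⁻¹.
Along a PFR/batch, dC_D/dC_A = −r_D/(r_D+r_U) = −k₁/(k₁+k₂·C_A).
Integrating from C_{A0} to C_A: C_D = (0.345/3.12)·ln[(0.345+3.12·2.36)/(0.345+3.12·0.824)] = 0.1106·ln(7.708/2.915) = 0.1075 mol·L⁻¹.
C_U = (C_{A0}−C_A)−C_D = 1.429 mol·L⁻¹; S̃_{D/U} = 0.1075/1.429 = 0.0753.

0.0753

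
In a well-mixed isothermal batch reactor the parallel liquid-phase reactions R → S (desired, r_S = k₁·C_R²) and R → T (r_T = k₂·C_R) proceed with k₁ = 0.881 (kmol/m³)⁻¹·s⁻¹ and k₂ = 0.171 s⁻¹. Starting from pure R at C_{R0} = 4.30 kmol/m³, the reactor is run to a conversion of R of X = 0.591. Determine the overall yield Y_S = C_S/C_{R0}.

0.553

C_R = C_{R0}(1−X) = 1.759 kmol/m³.
Along a PFR/batch, dC_T/dC_R = −r_T/(r_S+r_T) = −k₂/(k₂+k₁·C_R).
Integrating from C_{R0} to C_R: C_T = (0.171/0.881)·ln[(0.171+0.881·4.30)/(0.171+0.881·1.76)] = 0.1941·ln(3.959/1.720) = 0.1618 kmol/m³.
Then C_S = (C_{R0}−C_R) − C_T = 2.541 − 0.1618 = 2.380 kmol/m³.
Y_S = C_S/C_{R0} = 2.380/4.30 = 0.553.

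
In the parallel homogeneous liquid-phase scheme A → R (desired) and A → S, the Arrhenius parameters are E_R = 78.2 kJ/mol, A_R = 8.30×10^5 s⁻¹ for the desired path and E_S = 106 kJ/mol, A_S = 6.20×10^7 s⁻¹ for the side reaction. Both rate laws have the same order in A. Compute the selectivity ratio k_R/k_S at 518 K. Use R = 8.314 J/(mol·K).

8.51

With equal orders, S_{R/S} = k_R/k_S = (A_R/A_S)·exp[(E_S−E_R)/(RT)].
(E_S−E_R)/(RT) = (106−78.2)×10³/(8.314×518) = 27800/4307 = 6.455.
k_R/k_S = (8.30×10^5/6.20×10^7)·exp(6.455) = 0.01339 × 636.0 = 8.51.
Since E_R < E_S, lowering the temperature improves selectivity toward R.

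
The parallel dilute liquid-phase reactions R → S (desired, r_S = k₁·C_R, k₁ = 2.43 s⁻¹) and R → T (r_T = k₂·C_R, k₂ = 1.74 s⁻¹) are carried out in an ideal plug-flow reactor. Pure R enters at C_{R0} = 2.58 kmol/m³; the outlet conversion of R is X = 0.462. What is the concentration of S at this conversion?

C_R = C_{R0}(1−X) = 1.388 kmol/m³.
Both paths are first order in R, so the instantaneous fraction to S is constant: dC_S/d(−C_R) = k₁/(k₁+k₂) = 0.5827.
C_S = 0.5827·(C_{R0}−C_R) = 0.5827×1.192 = 0.695 kmol/m³.

0.695 kmol/m³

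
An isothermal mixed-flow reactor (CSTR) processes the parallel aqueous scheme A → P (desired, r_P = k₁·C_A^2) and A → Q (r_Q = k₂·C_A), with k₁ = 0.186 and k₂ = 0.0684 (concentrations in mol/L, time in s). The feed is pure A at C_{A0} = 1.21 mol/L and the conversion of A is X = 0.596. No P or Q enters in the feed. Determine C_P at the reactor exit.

Exit C_A = C_{A0}(1−X) = 1.21×0.404 = 0.4888 mol/L.
In a CSTR the entire volume is at exit conditions, so r_P = 0.186×0.4888^2 = 0.04445 and r_Q = 0.0684×0.4888 = 0.03344.
Fraction of consumed A going to P: r_P/(r_P+r_Q) = 0.5707.
C_P = 0.5707·C_{A0}·X = 0.5707×1.21×0.596 = 0.412 mol/L.

0.412 mol/L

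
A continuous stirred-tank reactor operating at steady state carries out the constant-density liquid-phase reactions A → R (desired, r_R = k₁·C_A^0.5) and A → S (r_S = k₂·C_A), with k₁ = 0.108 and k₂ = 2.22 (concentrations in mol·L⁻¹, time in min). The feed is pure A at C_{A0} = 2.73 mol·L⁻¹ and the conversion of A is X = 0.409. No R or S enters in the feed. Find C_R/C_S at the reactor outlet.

Exit C_A = C_{A0}(1−X) = 2.73×0.591 = 1.613 mol·L⁻¹.
In a CSTR the entire volume is at exit conditions, so r_R = 0.108×1.613^0.5 = 0.1372 and r_S = 2.22×1.613 = 3.582.
Overall selectivity = C_R/C_S = r_Rτ/(r_Sτ) = r_R/r_S = 0.0383.

0.0383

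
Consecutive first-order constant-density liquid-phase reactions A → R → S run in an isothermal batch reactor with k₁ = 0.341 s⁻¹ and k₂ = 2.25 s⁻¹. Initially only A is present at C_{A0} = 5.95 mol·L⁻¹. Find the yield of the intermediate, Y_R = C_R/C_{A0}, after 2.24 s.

The intermediate concentration in a first-order A→B→C sequence is C_R = k₁C_{A0}(e^(−k₁t) − e^(−k₂t))/(k₂−k₁).
e^(−k₁t) = e^(−0.341×2.24) = e^(−0.7638) = 0.4659; e^(−k₂t) = e^(−5.040) = 0.006474.
C_R = 0.341×5.95/(2.25−0.341) × (0.4659−0.006474) = 1.063×0.4594 = 0.4883 mol·L⁻¹.
Y_R = C_R/C_{A0} = 0.4883/5.95 = 0.0821.

0.0821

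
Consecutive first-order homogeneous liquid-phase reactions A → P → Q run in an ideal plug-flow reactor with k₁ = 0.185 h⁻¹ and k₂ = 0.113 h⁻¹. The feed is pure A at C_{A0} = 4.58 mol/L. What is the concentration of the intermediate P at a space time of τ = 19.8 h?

0.954 mol/L

For first-order series with pure A initially, C_P(τ) = k₁C_{A0}/(k₂−k₁)·(e^(−k₁τ) − e^(−k₂τ)).
e^(−k₁τ) = e^(−0.185×19.8) = e^(−3.663) = 0.02566; e^(−k₂τ) = e^(−2.237) = 0.1067.
C_P = 0.185×4.58/(0.113−0.185) × (0.02566−0.1067) = (-11.77)×(-0.08108) = 0.9542 mol/L.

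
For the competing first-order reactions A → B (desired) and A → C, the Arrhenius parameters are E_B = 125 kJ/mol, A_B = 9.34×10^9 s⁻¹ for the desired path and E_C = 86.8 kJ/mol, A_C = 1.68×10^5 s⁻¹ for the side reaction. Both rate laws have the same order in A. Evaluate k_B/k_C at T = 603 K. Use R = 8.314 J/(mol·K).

27.3

Since both paths have the same order in A, the concentration cancels and S_{B/C} = k_B/k_C = (A_B/A_C)·exp[(E_C−E_B)/(RT)].
(E_C−E_B)/(RT) = (86.8−125)×10³/(8.314×603) = -38200/5013 = -7.620.
k_B/k_C = (9.34×10^9/1.68×10^5)·exp(-7.620) = 55595 × 4.907×10^-4 = 27.3.
Since E_B > E_C, raising the temperature improves selectivity toward B.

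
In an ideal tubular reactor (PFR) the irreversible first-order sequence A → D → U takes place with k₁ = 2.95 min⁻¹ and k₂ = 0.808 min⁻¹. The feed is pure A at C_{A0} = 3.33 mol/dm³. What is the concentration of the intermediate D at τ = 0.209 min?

1.40 mol/dm³

The intermediate concentration in a first-order A→B→C sequence is C_D = k₁C_{A0}(e^(−k₁τ) − e^(−k₂τ))/(k₂−k₁).
e^(−k₁τ) = e^(−2.95×0.209) = e^(−0.6166) = 0.5398; e^(−k₂τ) = e^(−0.1689) = 0.8446.
C_D = 2.95×3.33/(0.808−2.95) × (0.5398−0.8446) = (-4.586)×(-0.3048) = 1.398 mol/dm³.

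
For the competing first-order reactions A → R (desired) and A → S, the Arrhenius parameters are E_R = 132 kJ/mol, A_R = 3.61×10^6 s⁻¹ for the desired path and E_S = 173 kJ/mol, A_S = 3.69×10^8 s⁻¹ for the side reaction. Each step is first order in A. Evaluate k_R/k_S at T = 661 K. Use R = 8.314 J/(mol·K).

With equal orders, S_{R/S} = k_R/k_S = (A_R/A_S)·exp[(E_S−E_R)/(RT)].
(E_S−E_R)/(RT) = (173−132)×10³/(8.314×661) = 41000/5496 = 7.461.
k_R/k_S = (3.61×10^6/3.69×10^8)·exp(7.461) = 0.009783 × 1738 = 17.0.
Since E_R < E_S, lowering the temperature improves selectivity toward R.

17.0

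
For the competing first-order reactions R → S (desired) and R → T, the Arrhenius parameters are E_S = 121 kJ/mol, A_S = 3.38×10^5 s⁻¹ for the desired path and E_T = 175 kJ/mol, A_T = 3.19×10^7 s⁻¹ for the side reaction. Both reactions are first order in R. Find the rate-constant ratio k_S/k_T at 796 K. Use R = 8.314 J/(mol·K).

k_S/k_T = (A_S/A_T)·exp[−(E_S−E_T)/(RT)] = (A_S/A_T)·exp[(E_T−E_S)/(RT)].
(E_T−E_S)/(RT) = (175−121)×10³/(8.314×796) = 54000/6618 = 8.160.
k_S/k_T = (3.38×10^5/3.19×10^7)·exp(8.160) = 0.01060 × 3497 = 37.1.
Since E_S < E_T, lowering the temperature improves selectivity toward S.

37.1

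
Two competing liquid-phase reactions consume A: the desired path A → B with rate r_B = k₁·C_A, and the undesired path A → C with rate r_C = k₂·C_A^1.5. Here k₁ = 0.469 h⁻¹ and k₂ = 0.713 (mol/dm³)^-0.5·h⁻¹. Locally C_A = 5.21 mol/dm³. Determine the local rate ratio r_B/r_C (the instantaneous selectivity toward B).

0.288

S_{B/C} = r_B/r_C = (k₁·C_A)/(k₂·C_A^1.5) = (k₁/k₂)·C_A^-0.5.
= (0.469×5.210) / (0.713×5.210^1.5) = 2.443/8.479 = 0.288.
The undesired path is higher order in A, so low C_A (CSTR or dilute feed) favours B.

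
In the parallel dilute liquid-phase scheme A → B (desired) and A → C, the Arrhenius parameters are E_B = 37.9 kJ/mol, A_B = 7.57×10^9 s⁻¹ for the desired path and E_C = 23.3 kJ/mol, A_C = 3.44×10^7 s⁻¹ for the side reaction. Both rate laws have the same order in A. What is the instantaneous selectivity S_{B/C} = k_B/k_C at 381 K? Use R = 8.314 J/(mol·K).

With equal orders, S_{B/C} = k_B/k_C = (A_B/A_C)·exp[(E_C−E_B)/(RT)].
(E_C−E_B)/(RT) = (23.3−37.9)×10³/(8.314×381) = -14600/3168 = -4.609.
k_B/k_C = (7.57×10^9/3.44×10^7)·exp(-4.609) = 220.1 × 0.009961 = 2.19.
Since E_B > E_C, raising the temperature improves selectivity toward B.

2.19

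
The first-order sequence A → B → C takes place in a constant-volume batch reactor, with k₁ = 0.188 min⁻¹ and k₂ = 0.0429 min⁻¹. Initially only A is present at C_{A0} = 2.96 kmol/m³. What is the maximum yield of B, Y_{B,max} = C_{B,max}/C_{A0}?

At the optimum, C_{B,max}/C_{A0} = (k₁/k₂)^[k₂/(k₂−k₁)].
= (0.188/0.0429)^(0.0429/(0.0429−0.188)) = (4.382)^(-0.2957) = 0.6461.

0.646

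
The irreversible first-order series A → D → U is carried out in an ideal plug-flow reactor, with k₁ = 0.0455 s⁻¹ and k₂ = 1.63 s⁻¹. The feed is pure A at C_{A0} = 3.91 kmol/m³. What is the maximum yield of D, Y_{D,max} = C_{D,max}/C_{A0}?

0.0252

Evaluating C_D at τ_opt = ln(k₂/k₁)/(k₂−k₁) gives C_{D,max}/C_{A0} = (k₁/k₂)^[k₂/(k₂−k₁)].
= (0.0455/1.63)^(1.63/(1.63−0.0455)) = (0.02791)^(1.029) = 0.02519.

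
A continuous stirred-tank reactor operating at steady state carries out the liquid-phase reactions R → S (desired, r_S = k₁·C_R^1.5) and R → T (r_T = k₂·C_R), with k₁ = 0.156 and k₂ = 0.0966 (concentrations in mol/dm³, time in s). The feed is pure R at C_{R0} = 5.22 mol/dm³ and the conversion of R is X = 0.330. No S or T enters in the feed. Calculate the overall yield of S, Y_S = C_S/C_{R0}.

0.248

Exit C_R = C_{R0}(1−X) = 5.22×0.670 = 3.497 mol/dm³.
In a CSTR the entire volume is at exit conditions, so r_S = 0.156×3.497^1.5 = 1.020 and r_T = 0.0966×3.497 = 0.3378.
Fraction of consumed R going to S: r_S/(r_S+r_T) = 0.7512.
C_S = 0.7512·C_{R0}·X = 0.7512×5.22×0.330 = 1.29 mol/dm³; Y_S = C_S/C_{R0} = 0.248.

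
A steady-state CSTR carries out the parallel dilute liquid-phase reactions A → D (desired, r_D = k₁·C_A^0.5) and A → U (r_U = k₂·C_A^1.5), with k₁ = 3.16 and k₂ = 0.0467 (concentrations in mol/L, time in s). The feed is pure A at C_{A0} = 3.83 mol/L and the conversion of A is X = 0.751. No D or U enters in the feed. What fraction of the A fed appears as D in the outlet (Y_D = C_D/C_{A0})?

Exit C_A = C_{A0}(1−X) = 3.83×0.249 = 0.9537 mol/L.
Rates in a CSTR are evaluated at the outlet concentration: r_D = 3.16×0.9537^0.5 = 3.086, r_U = 0.0467×0.9537^1.5 = 0.04349.
Fraction of consumed A going to D: r_D/(r_D+r_U) = 0.9861.
C_D = 0.9861·C_{A0}·X = 0.9861×3.83×0.751 = 2.84 mol/L; Y_D = C_D/C_{A0} = 0.741.

0.741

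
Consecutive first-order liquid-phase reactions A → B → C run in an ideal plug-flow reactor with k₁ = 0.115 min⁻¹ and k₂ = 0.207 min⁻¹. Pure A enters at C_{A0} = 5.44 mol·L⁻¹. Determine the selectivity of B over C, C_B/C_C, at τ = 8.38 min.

Solving the coupled first-order balances gives C_B(τ) = [k₁/(k₂−k₁)]·C_{A0}·(e^(−k₁τ) − e^(−k₂τ)).
e^(−k₁τ) = e^(−0.115×8.38) = e^(−0.9637) = 0.3815; e^(−k₂τ) = e^(−1.735) = 0.1765.
C_B = 0.115×5.44/(0.207−0.115) × (0.3815−0.1765) = 6.800×0.2050 = 1.394 mol·L⁻¹.
C_A = C_{A0}e^(−k₁τ) = 2.075 mol·L⁻¹, so C_C = C_{A0}−C_A−C_B = 1.971 mol·L⁻¹; C_B/C_C = 0.707.

0.707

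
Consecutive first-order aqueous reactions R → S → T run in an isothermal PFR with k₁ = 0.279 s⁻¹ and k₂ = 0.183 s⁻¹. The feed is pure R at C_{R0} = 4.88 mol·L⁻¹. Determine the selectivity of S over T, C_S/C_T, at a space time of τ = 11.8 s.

0.309

Solving the coupled first-order balances gives C_S(τ) = [k₁/(k₂−k₁)]·C_{R0}·(e^(−k₁τ) − e^(−k₂τ)).
e^(−k₁τ) = e^(−0.279×11.8) = e^(−3.292) = 0.03717; e^(−k₂τ) = e^(−2.159) = 0.1154.
C_S = 0.279×4.88/(0.183−0.279) × (0.03717−0.1154) = (-14.18)×(-0.07822) = 1.109 mol·L⁻¹.
C_R = C_{R0}e^(−k₁τ) = 0.1814 mol·L⁻¹, so C_T = C_{R0}−C_R−C_S = 3.589 mol·L⁻¹; C_S/C_T = 0.309.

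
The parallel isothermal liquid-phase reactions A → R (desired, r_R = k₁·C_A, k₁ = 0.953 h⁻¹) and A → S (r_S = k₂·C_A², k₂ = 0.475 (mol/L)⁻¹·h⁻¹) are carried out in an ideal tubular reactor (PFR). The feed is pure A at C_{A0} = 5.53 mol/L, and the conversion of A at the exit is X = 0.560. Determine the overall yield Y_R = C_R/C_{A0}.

C_A = C_{A0}(1−X) = 2.433 mol/L.
Along a PFR/batch, dC_R/dC_A = −r_R/(r_R+r_S) = −k₁/(k₁+k₂·C_A).
Integrating from C_{A0} to C_A: C_R = (0.953/0.475)·ln[(0.953+0.475·5.53)/(0.953+0.475·2.43)] = 2.006·ln(3.580/2.109) = 1.062 mol/L.
Y_R = C_R/C_{A0} = 1.062/5.53 = 0.192.

0.192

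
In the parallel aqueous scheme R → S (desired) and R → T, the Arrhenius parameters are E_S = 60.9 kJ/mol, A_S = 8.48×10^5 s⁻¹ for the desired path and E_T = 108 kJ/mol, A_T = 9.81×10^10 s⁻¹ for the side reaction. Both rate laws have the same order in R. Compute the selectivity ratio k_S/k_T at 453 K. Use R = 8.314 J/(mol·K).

2.33

With equal orders, S_{S/T} = k_S/k_T = (A_S/A_T)·exp[(E_T−E_S)/(RT)].
(E_T−E_S)/(RT) = (108−60.9)×10³/(8.314×453) = 47100/3766 = 12.51.
k_S/k_T = (8.48×10^5/9.81×10^10)·exp(12.51) = 8.644×10^-6 × 2.699×10^5 = 2.33.
Since E_S < E_T, lowering the temperature improves selectivity toward S.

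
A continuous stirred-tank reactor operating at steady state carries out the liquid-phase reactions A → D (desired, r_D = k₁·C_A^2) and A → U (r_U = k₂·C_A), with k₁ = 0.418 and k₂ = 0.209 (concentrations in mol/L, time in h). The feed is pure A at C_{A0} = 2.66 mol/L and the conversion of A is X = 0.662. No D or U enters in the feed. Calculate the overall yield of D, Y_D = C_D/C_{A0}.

Exit C_A = C_{A0}(1−X) = 2.66×0.338 = 0.8991 mol/L.
A CSTR operates uniformly at the exit composition, giving r_D = 0.3379 and r_U = 0.1879 (each k·C_A^n at C_A = 0.8991).
Fraction of consumed A going to D: r_D/(r_D+r_U) = 0.6426.
C_D = 0.6426·C_{A0}·X = 0.6426×2.66×0.662 = 1.13 mol/L; Y_D = C_D/C_{A0} = 0.425.

0.425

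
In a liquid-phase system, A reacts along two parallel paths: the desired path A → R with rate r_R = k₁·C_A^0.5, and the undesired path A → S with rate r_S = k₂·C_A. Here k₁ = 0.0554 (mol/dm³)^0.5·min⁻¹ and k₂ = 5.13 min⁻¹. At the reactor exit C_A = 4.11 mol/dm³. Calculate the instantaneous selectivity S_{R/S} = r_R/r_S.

0.00533

S_{R/S} = r_R/r_S = (k₁·C_A^0.5)/(k₂·C_A) = (k₁/k₂)·C_A^-0.5.
= (0.0554×4.110^0.5) / (5.13×4.110) = 0.1123/21.08 = 0.00533.
The undesired path is higher order in A, so low C_A (CSTR or dilute feed) favours R.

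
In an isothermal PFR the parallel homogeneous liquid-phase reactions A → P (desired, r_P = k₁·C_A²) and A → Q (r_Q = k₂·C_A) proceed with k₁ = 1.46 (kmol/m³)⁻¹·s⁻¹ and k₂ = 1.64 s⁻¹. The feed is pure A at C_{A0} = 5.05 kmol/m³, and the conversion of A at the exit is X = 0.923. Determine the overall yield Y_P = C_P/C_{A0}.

0.610

C_A = C_{A0}(1−X) = 0.3888 kmol/m³.
Along a PFR/batch, dC_Q/dC_A = −r_Q/(r_P+r_Q) = −k₂/(k₂+k₁·C_A).
Integrating from C_{A0} to C_A: C_Q = (1.64/1.46)·ln[(1.64+1.46·5.05)/(1.64+1.46·0.389)] = 1.123·ln(9.013/2.208) = 1.580 kmol/m³.
Then C_P = (C_{A0}−C_A) − C_Q = 4.661 − 1.580 = 3.081 kmol/m³.
Y_P = C_P/C_{A0} = 3.081/5.05 = 0.610.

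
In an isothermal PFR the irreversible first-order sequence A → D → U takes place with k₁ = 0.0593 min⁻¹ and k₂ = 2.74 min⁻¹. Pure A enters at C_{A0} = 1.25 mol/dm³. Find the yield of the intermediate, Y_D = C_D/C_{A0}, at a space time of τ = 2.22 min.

0.0193

For first-order series with pure A initially, C_D(τ) = k₁C_{A0}/(k₂−k₁)·(e^(−k₁τ) − e^(−k₂τ)).
e^(−k₁τ) = e^(−0.0593×2.22) = e^(−0.1316) = 0.8767; e^(−k₂τ) = e^(−6.083) = 0.002282.
C_D = 0.0593×1.25/(2.74−0.0593) × (0.8767−0.002282) = 0.02765×0.8744 = 0.02418 mol/dm³.
Y_D = C_D/C_{A0} = 0.02418/1.25 = 0.0193.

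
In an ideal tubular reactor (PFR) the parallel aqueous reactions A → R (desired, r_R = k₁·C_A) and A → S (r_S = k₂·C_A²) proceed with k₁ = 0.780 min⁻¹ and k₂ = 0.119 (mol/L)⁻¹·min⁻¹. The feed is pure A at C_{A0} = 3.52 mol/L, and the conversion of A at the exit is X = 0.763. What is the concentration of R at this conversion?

C_A = C_{A0}(1−X) = 0.8342 mol/L.
Along a PFR/batch, dC_R/dC_A = −r_R/(r_R+r_S) = −k₁/(k₁+k₂·C_A).
Integrating from C_{A0} to C_A: C_R = (0.780/0.119)·ln[(0.780+0.119·3.52)/(0.780+0.119·0.834)] = 6.555·ln(1.199/0.8793) = 2.032 mol/L.

2.03 mol/L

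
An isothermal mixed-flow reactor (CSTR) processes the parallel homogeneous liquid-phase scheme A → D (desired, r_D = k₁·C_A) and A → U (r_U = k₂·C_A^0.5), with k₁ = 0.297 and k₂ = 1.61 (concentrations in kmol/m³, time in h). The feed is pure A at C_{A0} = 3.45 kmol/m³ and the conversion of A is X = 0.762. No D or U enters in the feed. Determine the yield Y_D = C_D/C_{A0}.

0.109

Exit C_A = C_{A0}(1−X) = 3.45×0.238 = 0.8211 kmol/m³.
A CSTR operates uniformly at the exit composition, giving r_D = 0.2439 and r_U = 1.459 (each k·C_A^n at C_A = 0.8211).
Fraction of consumed A going to D: r_D/(r_D+r_U) = 0.1432.
C_D = 0.1432·C_{A0}·X = 0.1432×3.45×0.762 = 0.377 kmol/m³; Y_D = C_D/C_{A0} = 0.109.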